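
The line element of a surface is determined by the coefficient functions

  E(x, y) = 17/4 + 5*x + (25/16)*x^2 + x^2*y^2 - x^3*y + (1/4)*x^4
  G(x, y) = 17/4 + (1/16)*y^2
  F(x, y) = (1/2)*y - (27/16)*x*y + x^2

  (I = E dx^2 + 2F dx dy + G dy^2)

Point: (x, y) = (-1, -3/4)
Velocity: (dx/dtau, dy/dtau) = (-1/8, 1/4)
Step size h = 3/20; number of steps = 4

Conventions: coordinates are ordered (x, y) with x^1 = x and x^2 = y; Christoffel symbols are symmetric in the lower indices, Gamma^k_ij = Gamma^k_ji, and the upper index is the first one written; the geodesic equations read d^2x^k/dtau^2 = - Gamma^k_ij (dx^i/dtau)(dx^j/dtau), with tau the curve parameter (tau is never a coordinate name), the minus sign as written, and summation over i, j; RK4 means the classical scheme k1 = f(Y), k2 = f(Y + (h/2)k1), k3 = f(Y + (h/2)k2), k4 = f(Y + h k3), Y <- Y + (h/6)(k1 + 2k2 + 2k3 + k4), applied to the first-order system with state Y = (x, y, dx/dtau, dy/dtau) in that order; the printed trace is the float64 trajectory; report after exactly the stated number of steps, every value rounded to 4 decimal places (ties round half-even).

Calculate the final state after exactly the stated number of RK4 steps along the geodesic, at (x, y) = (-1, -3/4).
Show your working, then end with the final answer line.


f(Y) = (dx/dtau, dy/dtau, -Gamma^x_ij Y'^i Y'^j, -Gamma^y_ij Y'^i Y'^j) with the Gammas evaluated at the stage position; h = 0.150000; intermediate values shown to 6 dp
step 0: x = -1.0000, y = -0.7500, dx/dtau = -0.1250, dy/dtau = 0.2500
step 1:
  k1: at (x, y) = (-1.000000, -0.750000), (dx/dtau, dy/dtau) = (-0.125000, 0.250000); Gamma_xxx = 1.190393, Gamma_xxy = -0.320831, Gamma_xyy = 2.798274, Gamma_yxx = 0.064927, Gamma_yxy = -0.047964, Gamma_yyy = 0.407399; k1 = (-0.125000, 0.250000, -0.213544, -0.029475)
  k2: at (x, y) = (-1.009375, -0.731250), (dx/dtau, dy/dtau) = (-0.141016, 0.247789); Gamma_xxx = 1.188661, Gamma_xxy = -0.301564, Gamma_xyy = 2.870230, Gamma_yxx = 0.035055, Gamma_yxy = -0.041702, Gamma_yyy = 0.386245; k2 = (-0.141016, 0.247789, -0.220943, -0.027327)
  k3: at (x, y) = (-1.010576, -0.731416), (dx/dtau, dy/dtau) = (-0.141571, 0.247950); Gamma_xxx = 1.189503, Gamma_xxy = -0.302545, Gamma_xyy = 2.880905, Gamma_yxx = 0.034540, Gamma_yxy = -0.041797, Gamma_yyy = 0.387328; k3 = (-0.141571, 0.247950, -0.222197, -0.027439)
  k4: at (x, y) = (-1.021236, -0.712807), (dx/dtau, dy/dtau) = (-0.158330, 0.245884); Gamma_xxx = 1.188629, Gamma_xxy = -0.282119, Gamma_xyy = 2.967044, Gamma_yxx = 0.003588, Gamma_yxy = -0.035704, Gamma_yyy = 0.365096; k4 = (-0.158330, 0.245884, -0.231147, -0.024943)
  Y <- Y + (h/6)(k1 + 2k2 + 2k3 + k4): x = -1.0212, y = -0.7128, dx/dtau = -0.1583, dy/dtau = 0.2459
step 2:
  k1: at (x, y) = (-1.021213, -0.712816), (dx/dtau, dy/dtau) = (-0.158274, 0.245901); Gamma_xxx = 1.188618, Gamma_xxy = -0.282120, Gamma_xyy = 2.966838, Gamma_yxx = 0.003614, Gamma_yxy = -0.035707, Gamma_yyy = 0.365097; k1 = (-0.158274, 0.245901, -0.231133, -0.024946)
  k2: at (x, y) = (-1.033083, -0.694373), (dx/dtau, dy/dtau) = (-0.175609, 0.244030); Gamma_xxx = 1.188510, Gamma_xxy = -0.260086, Gamma_xyy = 3.067366, Gamma_yxx = -0.028438, Gamma_yxy = -0.029802, Gamma_yyy = 0.341340; k2 = (-0.175609, 0.244030, -0.241607, -0.022004)
  k3: at (x, y) = (-1.034383, -0.694514), (dx/dtau, dy/dtau) = (-0.176395, 0.244251); Gamma_xxx = 1.189301, Gamma_xxy = -0.260785, Gamma_xyy = 3.079730, Gamma_yxx = -0.029151, Gamma_yxy = -0.029831, Gamma_yyy = 0.342142; k3 = (-0.176395, 0.244251, -0.243209, -0.022075)
  k4: at (x, y) = (-1.047672, -0.676178), (dx/dtau, dy/dtau) = (-0.194756, 0.242590); Gamma_xxx = 1.189886, Gamma_xxy = -0.236268, Gamma_xyy = 3.198467, Gamma_yxx = -0.062728, Gamma_yxy = -0.024072, Gamma_yyy = 0.315996; k4 = (-0.194756, 0.242590, -0.255687, -0.018492)
  Y <- Y + (h/6)(k1 + 2k2 + 2k3 + k4): x = -1.0476, y = -0.6762, dx/dtau = -0.1947, dy/dtau = 0.2426
step 3:
  k1: at (x, y) = (-1.047639, -0.676190), (dx/dtau, dy/dtau) = (-0.194686, 0.242611); Gamma_xxx = 1.189872, Gamma_xxy = -0.236279, Gamma_xyy = 3.198145, Gamma_yxx = -0.062688, Gamma_yxy = -0.024076, Gamma_yyy = 0.316006; k1 = (-0.194686, 0.242611, -0.255663, -0.018499)
  k2: at (x, y) = (-1.062240, -0.657994), (dx/dtau, dy/dtau) = (-0.213860, 0.241224); Gamma_xxx = 1.191031, Gamma_xxy = -0.208615, Gamma_xyy = 3.335416, Gamma_yxx = -0.097784, Gamma_yxy = -0.018540, Gamma_yyy = 0.286814; k2 = (-0.213860, 0.241224, -0.270082, -0.014130)
  k3: at (x, y) = (-1.063678, -0.658098), (dx/dtau, dy/dtau) = (-0.214942, 0.241552); Gamma_xxx = 1.191749, Gamma_xxy = -0.208873, Gamma_xyy = 3.350313, Gamma_yxx = -0.098763, Gamma_yxy = -0.018504, Gamma_yyy = 0.287179; k3 = (-0.214942, 0.241552, -0.272229, -0.014115)
  k4: at (x, y) = (-1.079880, -0.639957), (dx/dtau, dy/dtau) = (-0.235520, 0.240494); Gamma_xxx = 1.193366, Gamma_xxy = -0.176609, Gamma_xyy = 3.511933, Gamma_yxx = -0.135954, Gamma_yxy = -0.013219, Gamma_yyy = 0.253514; k4 = (-0.235520, 0.240494, -0.289323, -0.008619)
  Y <- Y + (h/6)(k1 + 2k2 + 2k3 + k4): x = -1.0798, y = -0.6400, dx/dtau = -0.2354, dy/dtau = 0.2405
step 4:
  k1: at (x, y) = (-1.079834, -0.639973), (dx/dtau, dy/dtau) = (-0.235426, 0.240521); Gamma_xxx = 1.193351, Gamma_xxy = -0.176645, Gamma_xyy = 3.511443, Gamma_yxx = -0.135895, Gamma_yxy = -0.013226, Gamma_yyy = 0.253549; k1 = (-0.235426, 0.240521, -0.289285, -0.008634)
  k2: at (x, y) = (-1.097491, -0.621934), (dx/dtau, dy/dtau) = (-0.257122, 0.239874); Gamma_xxx = 1.195270, Gamma_xxy = -0.138740, Gamma_xyy = 3.697954, Gamma_yxx = -0.175135, Gamma_yxy = -0.008385, Gamma_yyy = 0.214394; k2 = (-0.257122, 0.239874, -0.308913, -0.001792)
  k3: at (x, y) = (-1.099118, -0.621983), (dx/dtau, dy/dtau) = (-0.258594, 0.240387); Gamma_xxx = 1.195867, Gamma_xxy = -0.138231, Gamma_xyy = 3.716664, Gamma_yxx = -0.176487, Gamma_yxy = -0.008297, Gamma_yyy = 0.214000; k3 = (-0.258594, 0.240387, -0.311925, -0.001596)
  k4: at (x, y) = (-1.118623, -0.603915), (dx/dtau, dy/dtau) = (-0.282215, 0.240282); Gamma_xxx = 1.197873, Gamma_xxy = -0.092093, Gamma_xyy = 3.936939, Gamma_yxx = -0.218585, Gamma_yxy = -0.004109, Gamma_yyy = 0.166818; k4 = (-0.282215, 0.240282, -0.335195, 0.007221)
  Y <- Y + (h/6)(k1 + 2k2 + 2k3 + k4): x = -1.1186, y = -0.6039, dx/dtau = -0.2821, dy/dtau = 0.2403

Answer: x = -1.1186, y = -0.6039, dx/dtau = -0.2821, dy/dtau = 0.2403


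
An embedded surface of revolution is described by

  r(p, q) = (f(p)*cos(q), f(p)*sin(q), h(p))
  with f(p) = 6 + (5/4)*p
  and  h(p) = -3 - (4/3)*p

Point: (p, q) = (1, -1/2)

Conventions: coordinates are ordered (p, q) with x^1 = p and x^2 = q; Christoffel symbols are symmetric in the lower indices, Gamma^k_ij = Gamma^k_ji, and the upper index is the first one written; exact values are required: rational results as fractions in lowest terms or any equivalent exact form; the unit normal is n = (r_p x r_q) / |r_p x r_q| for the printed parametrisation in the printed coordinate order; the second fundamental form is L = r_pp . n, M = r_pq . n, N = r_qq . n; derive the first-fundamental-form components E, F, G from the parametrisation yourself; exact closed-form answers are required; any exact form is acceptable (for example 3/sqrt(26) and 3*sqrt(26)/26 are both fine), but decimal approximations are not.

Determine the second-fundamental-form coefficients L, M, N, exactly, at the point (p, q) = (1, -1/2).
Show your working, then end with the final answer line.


f = 29/4, f' = 5/4, f'' = 0, h' = -4/3, h'' = 0
E = 481/144, F = 0, G = 841/16; answer radicand W^2 = 481/144
unnormalised second-form numerators: l = 0, m = 0, n = -29/3; L = l/sqrt(481/144), and similarly M = m/sqrt(W^2), N = n/sqrt(W^2)

Answer: L = 0, M = 0, N = -116*sqrt(481)/481


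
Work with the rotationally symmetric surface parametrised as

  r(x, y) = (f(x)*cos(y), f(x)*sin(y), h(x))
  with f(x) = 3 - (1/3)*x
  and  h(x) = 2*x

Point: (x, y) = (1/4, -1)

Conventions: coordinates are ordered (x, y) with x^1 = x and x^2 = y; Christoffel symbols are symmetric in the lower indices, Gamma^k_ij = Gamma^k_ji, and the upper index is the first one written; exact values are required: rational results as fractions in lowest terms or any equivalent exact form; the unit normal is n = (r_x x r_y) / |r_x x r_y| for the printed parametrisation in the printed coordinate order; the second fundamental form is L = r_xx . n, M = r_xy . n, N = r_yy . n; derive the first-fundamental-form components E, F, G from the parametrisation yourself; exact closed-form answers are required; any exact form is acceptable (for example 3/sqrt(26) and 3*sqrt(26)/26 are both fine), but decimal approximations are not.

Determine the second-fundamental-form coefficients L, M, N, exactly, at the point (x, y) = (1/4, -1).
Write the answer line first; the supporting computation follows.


Answer: L = 0, M = 0, N = 35*sqrt(37)/74

f = 35/12, f' = -1/3, f'' = 0, h' = 2, h'' = 0
E = 37/9, F = 0, G = 1225/144; answer radicand W^2 = 37/9
unnormalised second-form numerators: l = 0, m = 0, n = 35/6; L = l/sqrt(37/9), and similarly M = m/sqrt(W^2), N = n/sqrt(W^2)


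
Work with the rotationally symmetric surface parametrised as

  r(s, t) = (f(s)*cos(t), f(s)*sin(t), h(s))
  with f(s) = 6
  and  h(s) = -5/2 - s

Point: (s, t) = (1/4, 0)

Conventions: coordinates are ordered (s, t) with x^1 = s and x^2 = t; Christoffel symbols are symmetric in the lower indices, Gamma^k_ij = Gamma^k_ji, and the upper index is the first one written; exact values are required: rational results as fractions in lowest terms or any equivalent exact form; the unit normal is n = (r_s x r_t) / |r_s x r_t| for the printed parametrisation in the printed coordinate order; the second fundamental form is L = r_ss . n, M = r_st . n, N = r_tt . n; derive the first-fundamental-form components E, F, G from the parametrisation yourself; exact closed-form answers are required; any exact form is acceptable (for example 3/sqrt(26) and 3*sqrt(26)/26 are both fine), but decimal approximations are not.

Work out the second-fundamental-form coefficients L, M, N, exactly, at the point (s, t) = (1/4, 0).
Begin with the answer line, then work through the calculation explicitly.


Answer: L = 0, M = 0, N = -6

f = 6, f' = 0, f'' = 0, h' = -1, h'' = 0
E = 1, F = 0, G = 36; answer radicand W^2 = 1
unnormalised second-form numerators: l = 0, m = 0, n = -6; L = l/sqrt(1), and similarly M = m/sqrt(W^2), N = n/sqrt(W^2)


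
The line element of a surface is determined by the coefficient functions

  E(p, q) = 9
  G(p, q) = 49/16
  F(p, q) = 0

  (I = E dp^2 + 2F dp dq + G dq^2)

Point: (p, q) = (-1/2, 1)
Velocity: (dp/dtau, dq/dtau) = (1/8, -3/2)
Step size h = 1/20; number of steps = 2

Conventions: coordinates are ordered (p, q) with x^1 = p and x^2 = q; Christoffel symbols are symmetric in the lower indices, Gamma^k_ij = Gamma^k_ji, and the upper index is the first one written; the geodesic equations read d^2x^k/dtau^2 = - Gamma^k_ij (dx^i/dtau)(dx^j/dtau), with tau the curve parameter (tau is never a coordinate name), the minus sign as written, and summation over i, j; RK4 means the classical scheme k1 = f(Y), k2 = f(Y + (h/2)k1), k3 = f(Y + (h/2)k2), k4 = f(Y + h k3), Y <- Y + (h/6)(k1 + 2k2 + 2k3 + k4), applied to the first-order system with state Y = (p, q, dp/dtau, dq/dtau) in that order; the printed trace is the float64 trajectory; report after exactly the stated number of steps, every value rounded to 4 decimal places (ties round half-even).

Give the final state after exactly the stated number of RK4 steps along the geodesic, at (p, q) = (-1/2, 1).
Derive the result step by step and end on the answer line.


f(Y) = (dp/dtau, dq/dtau, -Gamma^p_ij Y'^i Y'^j, -Gamma^q_ij Y'^i Y'^j) with the Gammas evaluated at the stage position; h = 0.050000; intermediate values shown to 6 dp
step 0: p = -0.5000, q = 1.0000, dp/dtau = 0.1250, dq/dtau = -1.5000
step 1:
  k1: at (p, q) = (-0.500000, 1.000000), (dp/dtau, dq/dtau) = (0.125000, -1.500000); Gamma_ppp = 0.000000, Gamma_ppq = 0.000000, Gamma_pqq = 0.000000, Gamma_qpp = 0.000000, Gamma_qpq = 0.000000, Gamma_qqq = 0.000000; k1 = (0.125000, -1.500000, 0.000000, 0.000000)
  k2: at (p, q) = (-0.496875, 0.962500), (dp/dtau, dq/dtau) = (0.125000, -1.500000); Gamma_ppp = 0.000000, Gamma_ppq = 0.000000, Gamma_pqq = 0.000000, Gamma_qpp = 0.000000, Gamma_qpq = 0.000000, Gamma_qqq = 0.000000; k2 = (0.125000, -1.500000, 0.000000, 0.000000)
  k3: at (p, q) = (-0.496875, 0.962500), (dp/dtau, dq/dtau) = (0.125000, -1.500000); Gamma_ppp = 0.000000, Gamma_ppq = 0.000000, Gamma_pqq = 0.000000, Gamma_qpp = 0.000000, Gamma_qpq = 0.000000, Gamma_qqq = 0.000000; k3 = (0.125000, -1.500000, 0.000000, 0.000000)
  k4: at (p, q) = (-0.493750, 0.925000), (dp/dtau, dq/dtau) = (0.125000, -1.500000); Gamma_ppp = 0.000000, Gamma_ppq = 0.000000, Gamma_pqq = 0.000000, Gamma_qpp = 0.000000, Gamma_qpq = 0.000000, Gamma_qqq = 0.000000; k4 = (0.125000, -1.500000, 0.000000, 0.000000)
  Y <- Y + (h/6)(k1 + 2k2 + 2k3 + k4): p = -0.4938, q = 0.9250, dp/dtau = 0.1250, dq/dtau = -1.5000
step 2:
  k1: at (p, q) = (-0.493750, 0.925000), (dp/dtau, dq/dtau) = (0.125000, -1.500000); Gamma_ppp = 0.000000, Gamma_ppq = 0.000000, Gamma_pqq = 0.000000, Gamma_qpp = 0.000000, Gamma_qpq = 0.000000, Gamma_qqq = 0.000000; k1 = (0.125000, -1.500000, 0.000000, 0.000000)
  k2: at (p, q) = (-0.490625, 0.887500), (dp/dtau, dq/dtau) = (0.125000, -1.500000); Gamma_ppp = 0.000000, Gamma_ppq = 0.000000, Gamma_pqq = 0.000000, Gamma_qpp = 0.000000, Gamma_qpq = 0.000000, Gamma_qqq = 0.000000; k2 = (0.125000, -1.500000, 0.000000, 0.000000)
  k3: at (p, q) = (-0.490625, 0.887500), (dp/dtau, dq/dtau) = (0.125000, -1.500000); Gamma_ppp = 0.000000, Gamma_ppq = 0.000000, Gamma_pqq = 0.000000, Gamma_qpp = 0.000000, Gamma_qpq = 0.000000, Gamma_qqq = 0.000000; k3 = (0.125000, -1.500000, 0.000000, 0.000000)
  k4: at (p, q) = (-0.487500, 0.850000), (dp/dtau, dq/dtau) = (0.125000, -1.500000); Gamma_ppp = 0.000000, Gamma_ppq = 0.000000, Gamma_pqq = 0.000000, Gamma_qpp = 0.000000, Gamma_qpq = 0.000000, Gamma_qqq = 0.000000; k4 = (0.125000, -1.500000, 0.000000, 0.000000)
  Y <- Y + (h/6)(k1 + 2k2 + 2k3 + k4): p = -0.4875, q = 0.8500, dp/dtau = 0.1250, dq/dtau = -1.5000

Answer: p = -0.4875, q = 0.8500, dp/dtau = 0.1250, dq/dtau = -1.5000


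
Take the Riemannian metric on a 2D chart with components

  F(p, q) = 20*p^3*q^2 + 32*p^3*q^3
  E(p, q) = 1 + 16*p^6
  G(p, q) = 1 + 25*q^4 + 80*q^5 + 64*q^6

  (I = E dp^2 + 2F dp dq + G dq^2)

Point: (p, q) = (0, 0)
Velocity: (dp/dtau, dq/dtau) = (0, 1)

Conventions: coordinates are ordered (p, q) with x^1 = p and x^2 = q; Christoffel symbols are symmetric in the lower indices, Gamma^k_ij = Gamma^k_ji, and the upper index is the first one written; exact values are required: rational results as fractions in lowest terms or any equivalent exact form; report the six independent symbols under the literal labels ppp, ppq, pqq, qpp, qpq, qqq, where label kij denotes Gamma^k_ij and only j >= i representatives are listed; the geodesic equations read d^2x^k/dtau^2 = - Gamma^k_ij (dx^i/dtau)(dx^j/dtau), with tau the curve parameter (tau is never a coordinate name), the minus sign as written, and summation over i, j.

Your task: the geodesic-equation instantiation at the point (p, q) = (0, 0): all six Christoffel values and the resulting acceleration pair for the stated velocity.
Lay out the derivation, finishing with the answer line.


E = 1, F = 0, G = 1 at the point
E_p = 0, E_q = 0, F_p = 0, F_q = 0, G_p = 0, G_q = 0
EG - F^2 = 1;  g^inv = (1) * [[1, 0], [0, 1]]
first-kind symbols [ij,l] = (1/2)(d_i g_jl + d_j g_il - d_l g_ij): [pp,p] = E_p/2 = 0, [pp,q] = F_p - E_q/2 = 0, [pq,p] = E_q/2 = 0, [pq,q] = G_p/2 = 0, [qq,p] = F_q - G_p/2 = 0, [qq,q] = G_q/2 = 0
Gamma^p_ij = (G*[ij,p] - F*[ij,q])/(EG - F^2), Gamma^q_ij = (E*[ij,q] - F*[ij,p])/(EG - F^2)
Gamma_ppp = 0, Gamma_ppq = 0, Gamma_pqq = 0, Gamma_qpp = 0, Gamma_qpq = 0, Gamma_qqq = 0
d^2p/dtau^2 = -(Gamma_ppp*(0)^2 + 2*Gamma_ppq*(0)*(1) + Gamma_pqq*(1)^2) = 0
d^2q/dtau^2 = -(Gamma_qpp*(0)^2 + 2*Gamma_qpq*(0)*(1) + Gamma_qqq*(1)^2) = 0

Answer: Gamma_ppp = 0, Gamma_ppq = 0, Gamma_pqq = 0, Gamma_qpp = 0, Gamma_qpq = 0, Gamma_qqq = 0; accelerations (d^2p/dtau^2, d^2q/dtau^2) = (0, 0)


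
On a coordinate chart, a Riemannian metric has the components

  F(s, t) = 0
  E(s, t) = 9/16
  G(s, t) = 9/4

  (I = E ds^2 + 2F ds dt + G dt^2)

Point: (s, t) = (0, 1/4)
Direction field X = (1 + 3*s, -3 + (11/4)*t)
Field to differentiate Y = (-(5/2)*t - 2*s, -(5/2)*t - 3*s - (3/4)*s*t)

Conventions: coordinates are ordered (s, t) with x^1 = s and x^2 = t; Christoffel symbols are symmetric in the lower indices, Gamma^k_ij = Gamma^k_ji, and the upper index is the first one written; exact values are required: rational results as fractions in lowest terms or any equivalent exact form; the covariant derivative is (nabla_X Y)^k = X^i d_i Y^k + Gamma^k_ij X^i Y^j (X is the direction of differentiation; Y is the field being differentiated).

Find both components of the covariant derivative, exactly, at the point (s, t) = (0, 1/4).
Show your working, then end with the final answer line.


E = 9/16, F = 0, G = 9/4 at the point
E_s = 0, E_t = 0, F_s = 0, F_t = 0, G_s = 0, G_t = 0
EG - F^2 = 81/64;  g^inv = (64/81) * [[9/4, 0], [0, 9/16]]
first-kind symbols [ij,l] = (1/2)(d_i g_jl + d_j g_il - d_l g_ij): [ss,s] = E_s/2 = 0, [ss,t] = F_s - E_t/2 = 0, [st,s] = E_t/2 = 0, [st,t] = G_s/2 = 0, [tt,s] = F_t - G_s/2 = 0, [tt,t] = G_t/2 = 0
Gamma^s_ij = (G*[ij,s] - F*[ij,t])/(EG - F^2), Gamma^t_ij = (E*[ij,t] - F*[ij,s])/(EG - F^2)
Gamma_sss = 0, Gamma_sst = 0, Gamma_stt = 0, Gamma_tss = 0, Gamma_tst = 0, Gamma_ttt = 0
X = (1, -37/16), Y = (-5/8, -5/8) at the point

Answer: (nabla_X Y)^s = 121/32, (nabla_X Y)^t = 83/32


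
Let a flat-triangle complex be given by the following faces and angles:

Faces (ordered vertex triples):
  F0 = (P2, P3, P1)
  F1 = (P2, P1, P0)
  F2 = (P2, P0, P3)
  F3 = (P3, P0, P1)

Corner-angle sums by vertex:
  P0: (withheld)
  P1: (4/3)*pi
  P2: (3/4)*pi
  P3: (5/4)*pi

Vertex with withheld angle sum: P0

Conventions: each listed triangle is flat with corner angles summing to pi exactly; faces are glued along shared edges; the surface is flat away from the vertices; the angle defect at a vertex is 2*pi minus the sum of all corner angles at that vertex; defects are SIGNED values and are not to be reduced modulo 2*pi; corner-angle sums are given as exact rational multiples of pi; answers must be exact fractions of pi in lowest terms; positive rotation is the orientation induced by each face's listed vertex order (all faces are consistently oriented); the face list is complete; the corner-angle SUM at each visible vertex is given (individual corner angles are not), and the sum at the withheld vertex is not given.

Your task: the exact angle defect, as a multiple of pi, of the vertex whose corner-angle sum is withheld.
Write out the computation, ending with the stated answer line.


V = 4, E = 6, F = 4; chi = V - E + F = 2
Gauss-Bonnet: total defect = 2*pi*chi = 4*pi; visible defects sum to (8/3)*pi

Answer: defect(P0) = (4/3)*pi


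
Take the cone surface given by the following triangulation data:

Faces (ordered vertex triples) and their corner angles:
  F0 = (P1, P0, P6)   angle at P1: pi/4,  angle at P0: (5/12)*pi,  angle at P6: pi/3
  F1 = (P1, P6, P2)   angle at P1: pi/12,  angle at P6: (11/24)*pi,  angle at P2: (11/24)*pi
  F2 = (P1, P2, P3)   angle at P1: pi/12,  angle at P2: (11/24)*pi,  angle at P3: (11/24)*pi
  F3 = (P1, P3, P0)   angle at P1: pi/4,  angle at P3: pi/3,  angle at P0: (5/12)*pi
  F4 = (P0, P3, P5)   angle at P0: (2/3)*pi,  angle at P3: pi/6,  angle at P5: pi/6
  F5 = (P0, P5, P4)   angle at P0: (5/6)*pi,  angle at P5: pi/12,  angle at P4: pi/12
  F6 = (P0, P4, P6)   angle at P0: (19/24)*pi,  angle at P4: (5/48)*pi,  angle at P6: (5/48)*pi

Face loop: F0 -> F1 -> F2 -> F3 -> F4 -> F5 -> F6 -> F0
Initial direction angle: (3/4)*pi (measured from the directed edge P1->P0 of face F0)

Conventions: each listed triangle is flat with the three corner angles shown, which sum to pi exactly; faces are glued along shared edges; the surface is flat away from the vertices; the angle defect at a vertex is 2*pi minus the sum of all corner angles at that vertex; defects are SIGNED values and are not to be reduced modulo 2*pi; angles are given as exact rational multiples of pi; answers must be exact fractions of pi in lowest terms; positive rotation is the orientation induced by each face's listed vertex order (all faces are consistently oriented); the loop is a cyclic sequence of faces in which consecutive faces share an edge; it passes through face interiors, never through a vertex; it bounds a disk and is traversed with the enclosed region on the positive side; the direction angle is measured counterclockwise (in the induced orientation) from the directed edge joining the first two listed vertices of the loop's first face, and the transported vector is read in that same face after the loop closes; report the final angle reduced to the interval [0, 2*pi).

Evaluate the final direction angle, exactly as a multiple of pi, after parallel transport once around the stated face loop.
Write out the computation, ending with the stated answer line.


enclosed vertex P0: corner angles sum to (25/8)*pi, defect = 2*pi - (25/8)*pi = (-9/8)*pi
enclosed vertex P1: corner angles sum to (2/3)*pi, defect = 2*pi - (2/3)*pi = (4/3)*pi
adding the enclosed defects to the starting angle (mod 2*pi, induced orientation) gives the holonomy
final angle = (3/4)*pi + (5/24)*pi = (23/24)*pi (mod 2*pi)

Answer: final direction angle = (23/24)*pi


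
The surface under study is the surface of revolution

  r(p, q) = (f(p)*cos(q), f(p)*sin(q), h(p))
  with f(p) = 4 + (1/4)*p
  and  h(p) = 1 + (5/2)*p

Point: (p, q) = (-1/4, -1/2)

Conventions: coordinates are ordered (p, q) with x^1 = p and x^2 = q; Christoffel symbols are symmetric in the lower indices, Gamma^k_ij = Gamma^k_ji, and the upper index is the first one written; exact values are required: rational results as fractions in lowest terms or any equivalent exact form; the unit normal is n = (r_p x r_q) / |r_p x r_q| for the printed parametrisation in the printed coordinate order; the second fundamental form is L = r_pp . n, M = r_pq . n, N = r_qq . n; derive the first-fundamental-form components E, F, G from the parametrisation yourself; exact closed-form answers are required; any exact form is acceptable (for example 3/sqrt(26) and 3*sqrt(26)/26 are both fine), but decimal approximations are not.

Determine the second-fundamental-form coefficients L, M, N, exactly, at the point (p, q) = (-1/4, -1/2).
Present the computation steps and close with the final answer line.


f = 63/16, f' = 1/4, f'' = 0, h' = 5/2, h'' = 0
E = 101/16, F = 0, G = 3969/256; answer radicand W^2 = 101/16
unnormalised second-form numerators: l = 0, m = 0, n = 315/32; L = l/sqrt(101/16), and similarly M = m/sqrt(W^2), N = n/sqrt(W^2)

Answer: L = 0, M = 0, N = 315*sqrt(101)/808


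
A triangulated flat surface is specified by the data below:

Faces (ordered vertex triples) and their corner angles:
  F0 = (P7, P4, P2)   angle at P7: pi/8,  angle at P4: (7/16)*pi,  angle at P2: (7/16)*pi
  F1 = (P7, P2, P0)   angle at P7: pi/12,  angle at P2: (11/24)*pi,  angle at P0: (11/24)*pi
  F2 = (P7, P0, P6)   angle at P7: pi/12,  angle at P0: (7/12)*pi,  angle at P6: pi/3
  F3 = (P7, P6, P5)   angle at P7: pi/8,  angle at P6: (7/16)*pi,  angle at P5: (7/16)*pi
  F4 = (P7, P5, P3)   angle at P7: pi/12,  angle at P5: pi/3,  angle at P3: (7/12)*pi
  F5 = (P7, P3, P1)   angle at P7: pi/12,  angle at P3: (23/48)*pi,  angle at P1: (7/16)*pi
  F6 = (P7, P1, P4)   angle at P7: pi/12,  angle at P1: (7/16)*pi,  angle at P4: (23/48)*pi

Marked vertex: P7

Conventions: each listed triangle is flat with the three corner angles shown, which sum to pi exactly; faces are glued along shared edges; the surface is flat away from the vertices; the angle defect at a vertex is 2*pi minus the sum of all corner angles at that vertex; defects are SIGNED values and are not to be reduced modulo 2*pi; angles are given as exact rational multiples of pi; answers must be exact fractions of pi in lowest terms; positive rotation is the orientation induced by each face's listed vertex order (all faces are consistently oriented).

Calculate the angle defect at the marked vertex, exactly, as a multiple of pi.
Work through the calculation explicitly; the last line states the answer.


Sum of corner angles at P7: (2/3)*pi
defect = 2*pi - (2/3)*pi

Answer: defect(P7) = (4/3)*pi


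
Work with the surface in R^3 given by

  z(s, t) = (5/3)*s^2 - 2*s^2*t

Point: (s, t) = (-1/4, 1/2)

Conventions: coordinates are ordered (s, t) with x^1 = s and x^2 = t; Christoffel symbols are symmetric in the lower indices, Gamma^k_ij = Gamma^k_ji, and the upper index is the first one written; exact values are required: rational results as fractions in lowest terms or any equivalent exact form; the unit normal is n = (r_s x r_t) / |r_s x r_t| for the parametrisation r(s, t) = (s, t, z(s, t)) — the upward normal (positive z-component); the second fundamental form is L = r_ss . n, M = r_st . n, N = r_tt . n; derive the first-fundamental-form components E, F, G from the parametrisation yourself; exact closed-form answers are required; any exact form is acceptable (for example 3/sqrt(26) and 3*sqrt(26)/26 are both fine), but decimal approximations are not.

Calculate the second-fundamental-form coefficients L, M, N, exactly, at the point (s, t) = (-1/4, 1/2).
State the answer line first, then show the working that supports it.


Answer: L = 32*sqrt(649)/649, M = 24*sqrt(649)/649, N = 0

z_s = -1/3, z_t = -1/8, z_ss = 4/3, z_st = 1, z_tt = 0
E = 10/9, F = 1/24, G = 65/64; answer radicand W^2 = 649/576
unnormalised second-form numerators: l = 4/3, m = 1, n = 0; L = l/sqrt(649/576), and similarly M = m/sqrt(W^2), N = n/sqrt(W^2)


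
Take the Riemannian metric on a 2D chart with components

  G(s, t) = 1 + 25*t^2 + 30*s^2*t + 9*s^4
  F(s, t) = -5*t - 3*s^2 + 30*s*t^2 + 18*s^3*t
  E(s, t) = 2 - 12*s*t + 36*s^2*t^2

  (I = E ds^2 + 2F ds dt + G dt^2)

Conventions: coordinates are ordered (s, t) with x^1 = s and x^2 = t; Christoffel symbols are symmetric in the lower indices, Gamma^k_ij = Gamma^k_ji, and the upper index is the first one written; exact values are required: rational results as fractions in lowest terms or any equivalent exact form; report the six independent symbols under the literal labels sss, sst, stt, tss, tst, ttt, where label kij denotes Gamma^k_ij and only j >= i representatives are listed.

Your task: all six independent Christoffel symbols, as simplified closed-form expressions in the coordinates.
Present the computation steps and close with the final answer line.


E = 2 - 12*s*t + 36*s^2*t^2; F = -5*t - 3*s^2 + 30*s*t^2 + 18*s^3*t; G = 1 + 25*t^2 + 30*s^2*t + 9*s^4
Gamma^k_ij = (1/2) g^{kl} (d_i g_jl + d_j g_il - d_l g_ij), with g^inv = (1/(EG-F^2)) [[G, -F], [-F, E]]
first partials: E_s = -12*t + 72*s*t^2, E_t = -12*s + 72*s^2*t, F_s = -6*s + 30*t^2 + 54*s^2*t, F_t = -5 + 60*s*t + 18*s^3, G_s = 60*s*t + 36*s^3, G_t = 50*t + 30*s^2
D = EG - F^2 = 2 + 25*t^2 - 12*s*t + 30*s^2*t + 36*s^2*t^2 + 9*s^4
expanded: Gamma^s_ss = (G E_s - 2F F_s + F E_t)/(2D), Gamma^s_st = (G E_t - F G_s)/(2D), Gamma^s_tt = (2G F_t - G G_s - F G_t)/(2D), Gamma^t_ss = (2E F_s - E E_t - F E_s)/(2D), Gamma^t_st = (E G_s - F E_t)/(2D), Gamma^t_tt = (E G_t - 2F F_t + F G_s)/(2D); substitute and cancel common factors

Answer: Gamma_sss = (36*s*t^2 - 6*t)/(9*s^4 + 36*s^2*t^2 + 30*s^2*t - 12*s*t + 25*t^2 + 2), Gamma_sst = (36*s^2*t - 6*s)/(9*s^4 + 36*s^2*t^2 + 30*s^2*t - 12*s*t + 25*t^2 + 2), Gamma_stt = (30*s*t - 5)/(9*s^4 + 36*s^2*t^2 + 30*s^2*t - 12*s*t + 25*t^2 + 2), Gamma_tss = (18*s^2*t + 30*t^2)/(9*s^4 + 36*s^2*t^2 + 30*s^2*t - 12*s*t + 25*t^2 + 2), Gamma_tst = (18*s^3 + 30*s*t)/(9*s^4 + 36*s^2*t^2 + 30*s^2*t - 12*s*t + 25*t^2 + 2), Gamma_ttt = (15*s^2 + 25*t)/(9*s^4 + 36*s^2*t^2 + 30*s^2*t - 12*s*t + 25*t^2 + 2)


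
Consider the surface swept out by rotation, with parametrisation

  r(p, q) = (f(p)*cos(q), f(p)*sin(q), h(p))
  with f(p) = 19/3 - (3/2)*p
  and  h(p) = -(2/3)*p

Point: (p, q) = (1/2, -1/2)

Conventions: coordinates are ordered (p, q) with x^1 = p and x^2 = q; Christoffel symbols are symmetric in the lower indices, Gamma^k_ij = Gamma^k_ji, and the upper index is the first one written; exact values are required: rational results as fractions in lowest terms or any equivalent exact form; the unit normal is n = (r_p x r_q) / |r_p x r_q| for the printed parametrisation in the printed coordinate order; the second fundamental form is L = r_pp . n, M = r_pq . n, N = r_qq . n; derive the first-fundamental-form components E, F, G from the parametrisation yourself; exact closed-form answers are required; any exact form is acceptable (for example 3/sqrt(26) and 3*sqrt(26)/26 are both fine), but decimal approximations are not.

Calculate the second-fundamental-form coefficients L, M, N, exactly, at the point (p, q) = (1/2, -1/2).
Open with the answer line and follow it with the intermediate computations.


Answer: L = 0, M = 0, N = -67*sqrt(97)/291

f = 67/12, f' = -3/2, f'' = 0, h' = -2/3, h'' = 0
E = 97/36, F = 0, G = 4489/144; answer radicand W^2 = 97/36
unnormalised second-form numerators: l = 0, m = 0, n = -67/18; L = l/sqrt(97/36), and similarly M = m/sqrt(W^2), N = n/sqrt(W^2)


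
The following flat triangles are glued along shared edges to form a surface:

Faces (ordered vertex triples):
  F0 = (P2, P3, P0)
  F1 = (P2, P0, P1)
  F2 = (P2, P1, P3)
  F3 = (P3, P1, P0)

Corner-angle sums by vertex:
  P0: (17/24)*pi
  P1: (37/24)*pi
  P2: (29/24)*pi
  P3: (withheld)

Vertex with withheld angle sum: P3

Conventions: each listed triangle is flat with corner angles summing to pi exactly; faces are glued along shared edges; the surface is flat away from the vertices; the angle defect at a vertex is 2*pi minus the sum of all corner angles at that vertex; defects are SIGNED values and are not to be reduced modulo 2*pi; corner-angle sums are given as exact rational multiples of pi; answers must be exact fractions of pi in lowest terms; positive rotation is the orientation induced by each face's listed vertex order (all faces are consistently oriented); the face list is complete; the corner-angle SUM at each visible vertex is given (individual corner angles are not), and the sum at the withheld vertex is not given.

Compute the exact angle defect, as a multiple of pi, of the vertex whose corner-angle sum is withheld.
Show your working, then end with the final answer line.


V = 4, E = 6, F = 4; chi = V - E + F = 2
Gauss-Bonnet: total defect = 2*pi*chi = 4*pi; visible defects sum to (61/24)*pi

Answer: defect(P3) = (35/24)*pi


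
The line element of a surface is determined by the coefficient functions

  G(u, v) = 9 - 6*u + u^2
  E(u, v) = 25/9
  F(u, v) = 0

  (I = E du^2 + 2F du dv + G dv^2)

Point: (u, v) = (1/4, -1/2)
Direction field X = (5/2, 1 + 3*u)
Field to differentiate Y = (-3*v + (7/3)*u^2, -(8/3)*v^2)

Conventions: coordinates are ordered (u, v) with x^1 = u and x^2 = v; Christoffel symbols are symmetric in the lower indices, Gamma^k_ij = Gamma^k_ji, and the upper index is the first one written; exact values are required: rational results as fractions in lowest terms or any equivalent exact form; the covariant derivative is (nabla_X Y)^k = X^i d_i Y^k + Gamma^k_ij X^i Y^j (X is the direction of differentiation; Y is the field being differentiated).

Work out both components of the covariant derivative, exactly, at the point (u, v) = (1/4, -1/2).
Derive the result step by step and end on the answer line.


E = 25/9, F = 0, G = 121/16 at the point
E_u = 0, E_v = 0, F_u = 0, F_v = 0, G_u = -11/2, G_v = 0
EG - F^2 = 3025/144;  g^inv = (144/3025) * [[121/16, 0], [0, 25/9]]
first-kind symbols [ij,l] = (1/2)(d_i g_jl + d_j g_il - d_l g_ij): [uu,u] = E_u/2 = 0, [uu,v] = F_u - E_v/2 = 0, [uv,u] = E_v/2 = 0, [uv,v] = G_u/2 = -11/4, [vv,u] = F_v - G_u/2 = 11/4, [vv,v] = G_v/2 = 0
Gamma^u_ij = (G*[ij,u] - F*[ij,v])/(EG - F^2), Gamma^v_ij = (E*[ij,v] - F*[ij,u])/(EG - F^2)
Gamma_uuu = 0, Gamma_uuv = 0, Gamma_uvv = 99/100, Gamma_vuu = 0, Gamma_vuv = -4/11, Gamma_vvv = 0
X = (5/2, 7/4), Y = (79/48, -2/3) at the point

Answer: (nabla_X Y)^u = -2093/600, (nabla_X Y)^v = 2231/528


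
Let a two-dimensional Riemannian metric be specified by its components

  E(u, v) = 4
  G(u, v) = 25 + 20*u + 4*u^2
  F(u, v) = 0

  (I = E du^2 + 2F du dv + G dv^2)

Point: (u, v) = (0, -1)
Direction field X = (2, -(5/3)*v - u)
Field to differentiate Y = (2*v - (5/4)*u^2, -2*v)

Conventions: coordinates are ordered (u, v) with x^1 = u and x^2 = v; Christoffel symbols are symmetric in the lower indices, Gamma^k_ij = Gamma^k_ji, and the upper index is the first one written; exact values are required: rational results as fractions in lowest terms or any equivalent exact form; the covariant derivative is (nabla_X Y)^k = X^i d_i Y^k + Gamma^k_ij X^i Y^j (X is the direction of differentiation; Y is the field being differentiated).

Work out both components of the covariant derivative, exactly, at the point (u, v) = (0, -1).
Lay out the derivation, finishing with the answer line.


E = 4, F = 0, G = 25 at the point
E_u = 0, E_v = 0, F_u = 0, F_v = 0, G_u = 20, G_v = 0
EG - F^2 = 100;  g^inv = (1/100) * [[25, 0], [0, 4]]
first-kind symbols [ij,l] = (1/2)(d_i g_jl + d_j g_il - d_l g_ij): [uu,u] = E_u/2 = 0, [uu,v] = F_u - E_v/2 = 0, [uv,u] = E_v/2 = 0, [uv,v] = G_u/2 = 10, [vv,u] = F_v - G_u/2 = -10, [vv,v] = G_v/2 = 0
Gamma^u_ij = (G*[ij,u] - F*[ij,v])/(EG - F^2), Gamma^v_ij = (E*[ij,v] - F*[ij,u])/(EG - F^2)
Gamma_uuu = 0, Gamma_uuv = 0, Gamma_uvv = -5/2, Gamma_vuu = 0, Gamma_vuv = 2/5, Gamma_vvv = 0
X = (2, 5/3), Y = (-2, 2) at the point

Answer: (nabla_X Y)^u = -5, (nabla_X Y)^v = -46/15


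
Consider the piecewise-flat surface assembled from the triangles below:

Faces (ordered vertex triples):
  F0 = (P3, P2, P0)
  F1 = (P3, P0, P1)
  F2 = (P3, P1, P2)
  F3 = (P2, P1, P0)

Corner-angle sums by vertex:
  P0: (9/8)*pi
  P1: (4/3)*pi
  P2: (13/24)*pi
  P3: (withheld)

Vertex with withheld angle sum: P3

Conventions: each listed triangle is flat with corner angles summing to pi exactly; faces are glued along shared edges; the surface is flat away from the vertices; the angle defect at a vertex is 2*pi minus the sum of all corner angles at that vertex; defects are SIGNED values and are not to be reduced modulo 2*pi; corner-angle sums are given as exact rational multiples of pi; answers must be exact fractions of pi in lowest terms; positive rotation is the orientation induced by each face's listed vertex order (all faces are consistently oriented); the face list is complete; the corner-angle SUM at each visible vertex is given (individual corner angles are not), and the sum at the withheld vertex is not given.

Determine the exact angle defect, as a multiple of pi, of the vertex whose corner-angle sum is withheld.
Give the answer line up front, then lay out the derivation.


Answer: defect(P3) = pi

V = 4, E = 6, F = 4; chi = V - E + F = 2
Gauss-Bonnet: total defect = 2*pi*chi = 4*pi; visible defects sum to 3*pi


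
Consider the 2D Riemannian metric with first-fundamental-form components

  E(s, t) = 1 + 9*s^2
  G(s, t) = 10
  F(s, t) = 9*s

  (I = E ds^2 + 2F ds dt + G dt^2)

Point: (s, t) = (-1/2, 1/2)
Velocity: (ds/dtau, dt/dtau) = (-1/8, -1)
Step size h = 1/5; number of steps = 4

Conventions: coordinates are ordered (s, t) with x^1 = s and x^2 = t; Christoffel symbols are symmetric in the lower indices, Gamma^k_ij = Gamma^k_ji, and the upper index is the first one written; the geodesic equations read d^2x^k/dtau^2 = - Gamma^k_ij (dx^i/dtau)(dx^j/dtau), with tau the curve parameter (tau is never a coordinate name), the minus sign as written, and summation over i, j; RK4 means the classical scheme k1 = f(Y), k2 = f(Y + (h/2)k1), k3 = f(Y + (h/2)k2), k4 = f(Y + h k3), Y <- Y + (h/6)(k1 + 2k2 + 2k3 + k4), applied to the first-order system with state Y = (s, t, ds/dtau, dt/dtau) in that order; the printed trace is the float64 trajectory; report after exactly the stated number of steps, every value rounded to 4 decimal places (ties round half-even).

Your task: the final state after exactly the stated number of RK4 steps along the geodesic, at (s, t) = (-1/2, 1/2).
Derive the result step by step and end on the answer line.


f(Y) = (ds/dtau, dt/dtau, -Gamma^s_ij Y'^i Y'^j, -Gamma^t_ij Y'^i Y'^j) with the Gammas evaluated at the stage position; h = 0.200000; intermediate values shown to 6 dp
step 0: s = -0.5000, t = 0.5000, ds/dtau = -0.1250, dt/dtau = -1.0000
step 1:
  k1: at (s, t) = (-0.500000, 0.500000), (ds/dtau, dt/dtau) = (-0.125000, -1.000000); Gamma_sss = -0.367347, Gamma_sst = 0.000000, Gamma_stt = 0.000000, Gamma_tss = 0.734694, Gamma_tst = 0.000000, Gamma_ttt = 0.000000; k1 = (-0.125000, -1.000000, 0.005740, -0.011480)
  k2: at (s, t) = (-0.512500, 0.400000), (ds/dtau, dt/dtau) = (-0.124426, -1.001148); Gamma_sss = -0.373062, Gamma_sst = 0.000000, Gamma_stt = 0.000000, Gamma_tss = 0.727925, Gamma_tst = 0.000000, Gamma_ttt = 0.000000; k2 = (-0.124426, -1.001148, 0.005776, -0.011270)
  k3: at (s, t) = (-0.512443, 0.399885), (ds/dtau, dt/dtau) = (-0.124422, -1.001127); Gamma_sss = -0.373036, Gamma_sst = 0.000000, Gamma_stt = 0.000000, Gamma_tss = 0.727956, Gamma_tst = 0.000000, Gamma_ttt = 0.000000; k3 = (-0.124422, -1.001127, 0.005775, -0.011269)
  k4: at (s, t) = (-0.524884, 0.299775), (ds/dtau, dt/dtau) = (-0.123845, -1.002254); Gamma_sss = -0.378537, Gamma_sst = 0.000000, Gamma_stt = 0.000000, Gamma_tss = 0.721181, Gamma_tst = 0.000000, Gamma_ttt = 0.000000; k4 = (-0.123845, -1.002254, 0.005806, -0.011061)
  Y <- Y + (h/6)(k1 + 2k2 + 2k3 + k4): s = -0.5249, t = 0.2998, ds/dtau = -0.1238, dt/dtau = -1.0023
step 2:
  k1: at (s, t) = (-0.524885, 0.299773), (ds/dtau, dt/dtau) = (-0.123845, -1.002254); Gamma_sss = -0.378537, Gamma_sst = 0.000000, Gamma_stt = 0.000000, Gamma_tss = 0.721181, Gamma_tst = 0.000000, Gamma_ttt = 0.000000; k1 = (-0.123845, -1.002254, 0.005806, -0.011061)
  k2: at (s, t) = (-0.537269, 0.199548), (ds/dtau, dt/dtau) = (-0.123265, -1.003360); Gamma_sss = -0.383827, Gamma_sst = 0.000000, Gamma_stt = 0.000000, Gamma_tss = 0.714403, Gamma_tst = 0.000000, Gamma_ttt = 0.000000; k2 = (-0.123265, -1.003360, 0.005832, -0.010855)
  k3: at (s, t) = (-0.537211, 0.199437), (ds/dtau, dt/dtau) = (-0.123262, -1.003339); Gamma_sss = -0.383803, Gamma_sst = 0.000000, Gamma_stt = 0.000000, Gamma_tss = 0.714435, Gamma_tst = 0.000000, Gamma_ttt = 0.000000; k3 = (-0.123262, -1.003339, 0.005831, -0.010855)
  k4: at (s, t) = (-0.549537, 0.099105), (ds/dtau, dt/dtau) = (-0.122679, -1.004425); Gamma_sss = -0.388887, Gamma_sst = 0.000000, Gamma_stt = 0.000000, Gamma_tss = 0.707663, Gamma_tst = 0.000000, Gamma_ttt = 0.000000; k4 = (-0.122679, -1.004425, 0.005853, -0.010650)
  Y <- Y + (h/6)(k1 + 2k2 + 2k3 + k4): s = -0.5495, t = 0.0991, ds/dtau = -0.1227, dt/dtau = -1.0044
step 3:
  k1: at (s, t) = (-0.549537, 0.099104), (ds/dtau, dt/dtau) = (-0.122679, -1.004425); Gamma_sss = -0.388887, Gamma_sst = 0.000000, Gamma_stt = 0.000000, Gamma_tss = 0.707663, Gamma_tst = 0.000000, Gamma_ttt = 0.000000; k1 = (-0.122679, -1.004425, 0.005853, -0.010650)
  k2: at (s, t) = (-0.561805, -0.001339), (ds/dtau, dt/dtau) = (-0.122094, -1.005490); Gamma_sss = -0.393769, Gamma_sst = 0.000000, Gamma_stt = 0.000000, Gamma_tss = 0.700900, Gamma_tst = 0.000000, Gamma_ttt = 0.000000; k2 = (-0.122094, -1.005490, 0.005870, -0.010448)
  k3: at (s, t) = (-0.561747, -0.001445), (ds/dtau, dt/dtau) = (-0.122092, -1.005470); Gamma_sss = -0.393747, Gamma_sst = 0.000000, Gamma_stt = 0.000000, Gamma_tss = 0.700933, Gamma_tst = 0.000000, Gamma_ttt = 0.000000; k3 = (-0.122092, -1.005470, 0.005869, -0.010448)
  k4: at (s, t) = (-0.573956, -0.101990), (ds/dtau, dt/dtau) = (-0.121505, -1.006515); Gamma_sss = -0.398432, Gamma_sst = 0.000000, Gamma_stt = 0.000000, Gamma_tss = 0.694186, Gamma_tst = 0.000000, Gamma_ttt = 0.000000; k4 = (-0.121505, -1.006515, 0.005882, -0.010249)
  Y <- Y + (h/6)(k1 + 2k2 + 2k3 + k4): s = -0.5740, t = -0.1020, ds/dtau = -0.1215, dt/dtau = -1.0065
step 4:
  k1: at (s, t) = (-0.573956, -0.101991), (ds/dtau, dt/dtau) = (-0.121505, -1.006515); Gamma_sss = -0.398432, Gamma_sst = 0.000000, Gamma_stt = 0.000000, Gamma_tss = 0.694186, Gamma_tst = 0.000000, Gamma_ttt = 0.000000; k1 = (-0.121505, -1.006515, 0.005882, -0.010249)
  k2: at (s, t) = (-0.586106, -0.202643), (ds/dtau, dt/dtau) = (-0.120917, -1.007540); Gamma_sss = -0.402924, Gamma_sst = 0.000000, Gamma_stt = 0.000000, Gamma_tss = 0.687459, Gamma_tst = 0.000000, Gamma_ttt = 0.000000; k2 = (-0.120917, -1.007540, 0.005891, -0.010051)
  k3: at (s, t) = (-0.586047, -0.202745), (ds/dtau, dt/dtau) = (-0.120916, -1.007520); Gamma_sss = -0.402903, Gamma_sst = 0.000000, Gamma_stt = 0.000000, Gamma_tss = 0.687492, Gamma_tst = 0.000000, Gamma_ttt = 0.000000; k3 = (-0.120916, -1.007520, 0.005891, -0.010052)
  k4: at (s, t) = (-0.598139, -0.303495), (ds/dtau, dt/dtau) = (-0.120327, -1.008525); Gamma_sss = -0.407207, Gamma_sst = 0.000000, Gamma_stt = 0.000000, Gamma_tss = 0.680790, Gamma_tst = 0.000000, Gamma_ttt = 0.000000; k4 = (-0.120327, -1.008525, 0.005896, -0.009857)
  Y <- Y + (h/6)(k1 + 2k2 + 2k3 + k4): s = -0.5981, t = -0.3035, ds/dtau = -0.1203, dt/dtau = -1.0085

Answer: s = -0.5981, t = -0.3035, ds/dtau = -0.1203, dt/dtau = -1.0085
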